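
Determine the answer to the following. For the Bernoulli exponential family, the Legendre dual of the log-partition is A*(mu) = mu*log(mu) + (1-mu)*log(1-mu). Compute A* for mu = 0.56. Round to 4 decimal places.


Legendre transform for Bernoulli:
A*(mu) = mu*log(mu) + (1-mu)*log(1-mu).
mu = 0.56, 1-mu = 0.44.
mu*log(mu) = 0.56*log(0.56) = -0.324698.
(1-mu)*log(1-mu) = 0.44*log(0.44) = -0.361231.
A* = -0.324698 + -0.361231 = -0.6859

-0.6859


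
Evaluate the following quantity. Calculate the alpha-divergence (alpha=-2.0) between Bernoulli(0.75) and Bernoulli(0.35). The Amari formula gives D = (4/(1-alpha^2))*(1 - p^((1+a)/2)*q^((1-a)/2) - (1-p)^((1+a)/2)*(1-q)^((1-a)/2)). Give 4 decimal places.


Amari alpha-divergence:
D = (4/(1-alpha^2))*(1 - p^((1+a)/2)*q^((1-a)/2) - (1-p)^((1+a)/2)*(1-q)^((1-a)/2)).
alpha = -2.0, p = 0.75, q = 0.35.
e1 = (1+alpha)/2 = -0.5, e2 = (1-alpha)/2 = 1.5.
t1 = p^e1 * q^e2 = 0.75^-0.5 * 0.35^1.5 = 0.239096.
t2 = (1-p)^e1 * (1-q)^e2 = 0.25^-0.5 * 0.65^1.5 = 1.048094.
4/(1-alpha^2) = -1.333333.
D = -1.333333*(1 - 0.239096 - 1.048094) = 0.3829

0.3829


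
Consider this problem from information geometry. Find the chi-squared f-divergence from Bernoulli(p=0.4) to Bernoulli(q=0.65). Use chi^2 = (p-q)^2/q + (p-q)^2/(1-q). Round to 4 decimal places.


Chi-squared divergence between Bernoulli distributions:
chi^2 = (p-q)^2/q + (p-q)^2/(1-q).
p = 0.4, q = 0.65, p-q = -0.25.
(p-q)^2 = 0.0625.
term1 = 0.0625/0.65 = 0.096154.
term2 = 0.0625/0.35 = 0.178571.
chi^2 = 0.096154 + 0.178571 = 0.2747

0.2747


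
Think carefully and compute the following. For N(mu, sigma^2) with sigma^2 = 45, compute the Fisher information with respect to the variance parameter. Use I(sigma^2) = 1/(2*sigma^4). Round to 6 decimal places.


Fisher information for variance: I(sigma^2) = 1/(2*sigma^4).
sigma^2 = 45, so sigma^4 = 2025.
I = 1/(2*2025) = 1/4050 = 0.000247

0.000247


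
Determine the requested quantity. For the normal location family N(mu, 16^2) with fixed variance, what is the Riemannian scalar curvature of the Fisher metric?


This family has a single free parameter, so its statistical manifold
is 1-dimensional. The Riemann curvature tensor of any 1-dimensional
Riemannian manifold vanishes identically, so R = 0.

0


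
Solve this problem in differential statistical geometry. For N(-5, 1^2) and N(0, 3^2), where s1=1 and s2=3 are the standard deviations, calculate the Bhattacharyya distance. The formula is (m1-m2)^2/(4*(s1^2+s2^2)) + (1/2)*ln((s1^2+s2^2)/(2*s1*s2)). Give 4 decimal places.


Bhattacharyya distance between two Gaussians:
DB = (m1-m2)^2/(4*(s1^2+s2^2)) + (1/2)*ln((s1^2+s2^2)/(2*s1*s2)).
(m1-m2)^2 = (-5)^2 = 25.
s1^2+s2^2 = 1 + 9 = 10.
term1 = 25/40 = 0.625.
term2 = 0.5*ln(10/6.0) = 0.255413.
DB = 0.625 + 0.255413 = 0.8804

0.8804


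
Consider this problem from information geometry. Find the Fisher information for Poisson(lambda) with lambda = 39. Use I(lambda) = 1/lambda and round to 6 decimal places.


Fisher information for Poisson: I(lambda) = 1/lambda.
lambda = 39.
I(lambda) = 1/39 = 0.025641

0.025641


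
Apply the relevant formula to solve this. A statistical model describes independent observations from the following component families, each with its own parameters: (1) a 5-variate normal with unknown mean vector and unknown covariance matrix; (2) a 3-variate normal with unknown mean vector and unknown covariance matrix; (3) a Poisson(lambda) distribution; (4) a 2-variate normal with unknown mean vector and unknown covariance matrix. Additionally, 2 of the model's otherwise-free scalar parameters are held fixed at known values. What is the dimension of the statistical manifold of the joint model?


The dimension of a statistical manifold equals the number of free
(independent) real parameters of the model. For a product of independent
blocks the parameter counts add.
- 5-variate normal: 5 (mean) + 5*6/2 = 15 (symmetric covariance) = 20.
- 3-variate normal: 3 (mean) + 3*4/2 = 6 (symmetric covariance) = 9.
- Poisson (lambda): 1.
- 2-variate normal: 2 (mean) + 2*3/2 = 3 (symmetric covariance) = 5.
Total = 20 + 9 + 1 + 5 = 35.
2 parameter(s) fixed at known values: 35 - 2 = 33.
Dimension = 33

33


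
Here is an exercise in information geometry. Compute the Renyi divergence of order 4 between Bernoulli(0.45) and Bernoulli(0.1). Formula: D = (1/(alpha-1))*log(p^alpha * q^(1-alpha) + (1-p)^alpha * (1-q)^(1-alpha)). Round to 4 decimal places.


Renyi divergence of order alpha between Bernoulli distributions:
D = (1/(alpha-1))*log(p^alpha * q^(1-alpha) + (1-p)^alpha * (1-q)^(1-alpha)).
alpha = 4, p = 0.45, q = 0.1.
p^alpha * q^(1-alpha) = 0.45^4 * 0.1^-3 = 41.00625.
(1-p)^alpha * (1-q)^(1-alpha) = 0.55^4 * 0.9^-3 = 0.125523.
sum = 41.00625 + 0.125523 = 41.131773.
D = (1/3)*log(41.131773) = 1.2389

1.2389


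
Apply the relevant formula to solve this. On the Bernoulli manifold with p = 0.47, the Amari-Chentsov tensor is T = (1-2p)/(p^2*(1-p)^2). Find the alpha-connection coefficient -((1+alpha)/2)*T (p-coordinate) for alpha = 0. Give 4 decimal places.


Skewness (Amari-Chentsov) tensor: T = (1-2p)/(p^2*(1-p)^2).
p = 0.47, 1-2p = 0.06, p^2 = 0.2209, (1-p)^2 = 0.2809.
T = 0.06/(0.2209 * 0.2809) = 0.96695.
In the p-coordinate, Gamma^(alpha) = Gamma^(0) - (alpha/2)*T with Gamma^(0) = (1/2)*g'(p) = -T/2,
so Gamma^(alpha) = -((1+alpha)/2)*T.
alpha = 0, -(1+alpha)/2 = -0.5.
Gamma = -0.5 * 0.96695 = -0.4835

-0.4835


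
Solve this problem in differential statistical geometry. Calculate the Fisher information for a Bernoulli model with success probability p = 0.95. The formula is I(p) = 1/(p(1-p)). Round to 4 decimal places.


For Bernoulli(p), Fisher information is I(p) = 1/(p*(1-p)).
p = 0.95, 1-p = 0.05.
p*(1-p) = 0.0475.
I(p) = 1/0.0475 = 21.0526

21.0526


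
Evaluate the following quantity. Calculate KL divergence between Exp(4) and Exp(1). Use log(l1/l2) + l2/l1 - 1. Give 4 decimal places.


KL divergence for exponential family:
KL = log(l1/l2) + l2/l1 - 1.
log(4/1) = 1.386294.
1/4 = 0.25.
KL = 1.386294 + 0.25 - 1 = 0.6363

0.6363


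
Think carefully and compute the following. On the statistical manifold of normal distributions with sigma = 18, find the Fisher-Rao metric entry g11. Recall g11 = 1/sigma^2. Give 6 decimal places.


For the 2-parameter normal family, the Fisher metric has:
  g11 = 1/sigma^2, g22 = 2/sigma^2.
sigma = 18, sigma^2 = 324.
g11 = 0.003086

0.003086


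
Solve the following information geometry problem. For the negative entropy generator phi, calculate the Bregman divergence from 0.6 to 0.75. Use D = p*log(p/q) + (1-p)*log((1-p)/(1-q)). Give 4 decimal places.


Bregman divergence with negative entropy generator:
D = p*log(p/q) + (1-p)*log((1-p)/(1-q)).
p = 0.6, q = 0.75.
p*log(p/q) = 0.6*log(0.6/0.75) = -0.133886.
(1-p)*log((1-p)/(1-q)) = 0.4*log(0.4/0.25) = 0.188001.
D = -0.133886 + 0.188001 = 0.0541

0.0541


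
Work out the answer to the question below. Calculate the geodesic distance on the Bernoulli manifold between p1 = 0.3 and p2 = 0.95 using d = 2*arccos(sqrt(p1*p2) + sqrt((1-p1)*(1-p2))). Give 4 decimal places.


Geodesic distance on Bernoulli manifold:
d(p1,p2) = 2*arccos(sqrt(p1*p2) + sqrt((1-p1)*(1-p2))).
sqrt(p1*p2) = sqrt(0.3*0.95) = 0.533854.
sqrt((1-p1)*(1-p2)) = sqrt(0.7*0.05) = 0.187083.
arg = 0.533854 + 0.187083 = 0.720937.
d = 2*arccos(0.720937) = 1.5313

1.5313


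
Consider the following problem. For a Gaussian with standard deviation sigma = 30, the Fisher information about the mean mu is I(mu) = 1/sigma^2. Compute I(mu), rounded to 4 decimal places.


The Fisher information for the mean of a normal distribution is I(mu) = 1/sigma^2.
sigma = 30, so sigma^2 = 900.
I(mu) = 1/900 = 0.0011

0.0011


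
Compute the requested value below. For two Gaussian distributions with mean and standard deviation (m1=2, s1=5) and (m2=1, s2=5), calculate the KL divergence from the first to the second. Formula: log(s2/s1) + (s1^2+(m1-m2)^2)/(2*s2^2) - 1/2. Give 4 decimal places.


KL divergence between normal distributions:
KL = log(s2/s1) + (s1^2 + (m1-m2)^2)/(2*s2^2) - 1/2.
log(5/5) = 0.0.
(5^2 + (2-1)^2)/(2*5^2) = (25 + 1)/50 = 0.52.
KL = 0.0 + 0.52 - 0.5 = 0.0200

0.0200


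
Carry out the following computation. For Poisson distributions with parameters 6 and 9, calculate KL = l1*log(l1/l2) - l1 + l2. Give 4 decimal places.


KL divergence for Poisson:
KL = l1*log(l1/l2) - l1 + l2.
l1 = 6, l2 = 9.
log(6/9) = -0.405465.
l1*log(l1/l2) = 6 * -0.405465 = -2.432791.
KL = -2.432791 - 6 + 9 = 0.5672

0.5672


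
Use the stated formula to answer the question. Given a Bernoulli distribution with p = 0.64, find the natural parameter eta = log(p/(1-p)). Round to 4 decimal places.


Natural parameter for Bernoulli: eta = log(p/(1-p)).
p = 0.64, 1-p = 0.36.
p/(1-p) = 1.777778.
eta = log(1.777778) = 0.5754

0.5754


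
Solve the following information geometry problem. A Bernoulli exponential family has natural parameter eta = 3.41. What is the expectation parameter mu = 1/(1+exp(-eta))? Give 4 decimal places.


Dual coordinate (expectation parameter) for Bernoulli:
mu = 1/(1+exp(-eta)).
eta = 3.41.
exp(-eta) = exp(-3.41) = 0.033041.
mu = 1/(1+0.033041) = 0.9680

0.9680


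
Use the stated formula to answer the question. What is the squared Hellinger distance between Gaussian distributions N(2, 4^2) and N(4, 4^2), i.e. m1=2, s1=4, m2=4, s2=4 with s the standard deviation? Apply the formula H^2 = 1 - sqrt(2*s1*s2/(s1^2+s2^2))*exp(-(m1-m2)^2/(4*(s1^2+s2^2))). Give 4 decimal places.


Squared Hellinger distance for Gaussians:
H^2 = 1 - sqrt(2*s1*s2/(s1^2+s2^2)) * exp(-(m1-m2)^2/(4*(s1^2+s2^2))).
s1^2 = 16, s2^2 = 16, s1^2+s2^2 = 32.
sqrt(2*4*4/(32)) = 1.0.
(m1-m2)^2 = (-2)^2 = 4.
exp(-4/(4*32)) = exp(-0.03125) = 0.969233.
H^2 = 1 - 1.0*0.969233 = 0.0308

0.0308


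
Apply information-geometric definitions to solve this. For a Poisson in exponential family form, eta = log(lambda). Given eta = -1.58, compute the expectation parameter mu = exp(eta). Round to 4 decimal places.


Expectation parameter for Poisson exponential family:
mu = exp(eta).
eta = -1.58.
mu = exp(-1.58) = 0.2060

0.2060


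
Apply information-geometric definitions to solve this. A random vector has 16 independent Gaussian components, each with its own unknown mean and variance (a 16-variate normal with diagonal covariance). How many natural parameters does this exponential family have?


Exponential family dimension calculation:
Each univariate normal has two natural parameters (mu/sigma^2 and -1/(2 sigma^2)).
With 16 independent components, dim = 2 * 16 = 32.

32


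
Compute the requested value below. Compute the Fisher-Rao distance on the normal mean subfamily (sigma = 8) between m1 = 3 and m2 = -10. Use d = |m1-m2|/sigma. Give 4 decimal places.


On the fixed-variance normal subfamily, geodesic distance = |m1-m2|/sigma.
|3 - -10| = 13.
sigma = 8.
d = 13/8 = 1.6250

1.6250


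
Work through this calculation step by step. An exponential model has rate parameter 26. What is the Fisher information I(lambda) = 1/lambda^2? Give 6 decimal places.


Fisher information for exponential: I(lambda) = 1/lambda^2.
lambda = 26, lambda^2 = 676.
I = 1/676 = 0.001479

0.001479


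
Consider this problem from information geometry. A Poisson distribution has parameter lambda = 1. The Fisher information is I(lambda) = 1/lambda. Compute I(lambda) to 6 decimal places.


Fisher information for Poisson: I(lambda) = 1/lambda.
lambda = 1.
I(lambda) = 1/1 = 1.000000

1.000000


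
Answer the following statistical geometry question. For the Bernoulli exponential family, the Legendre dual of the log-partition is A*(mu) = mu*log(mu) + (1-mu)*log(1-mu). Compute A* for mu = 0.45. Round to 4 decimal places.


Legendre transform for Bernoulli:
A*(mu) = mu*log(mu) + (1-mu)*log(1-mu).
mu = 0.45, 1-mu = 0.55.
mu*log(mu) = 0.45*log(0.45) = -0.359328.
(1-mu)*log(1-mu) = 0.55*log(0.55) = -0.32881.
A* = -0.359328 + -0.32881 = -0.6881

-0.6881


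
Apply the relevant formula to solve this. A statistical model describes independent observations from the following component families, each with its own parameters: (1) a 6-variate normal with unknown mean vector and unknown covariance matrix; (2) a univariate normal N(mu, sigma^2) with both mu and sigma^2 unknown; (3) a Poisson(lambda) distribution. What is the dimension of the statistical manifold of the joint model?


The dimension of a statistical manifold equals the number of free
(independent) real parameters of the model. For a product of independent
blocks the parameter counts add.
- 6-variate normal: 6 (mean) + 6*7/2 = 21 (symmetric covariance) = 27.
- normal (mu, sigma^2): 2.
- Poisson (lambda): 1.
Total = 27 + 2 + 1 = 30.
Dimension = 30

30


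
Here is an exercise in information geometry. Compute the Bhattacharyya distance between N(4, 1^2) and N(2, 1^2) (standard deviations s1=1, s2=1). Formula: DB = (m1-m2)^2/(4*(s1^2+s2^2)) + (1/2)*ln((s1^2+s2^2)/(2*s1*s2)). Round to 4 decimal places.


Bhattacharyya distance between two Gaussians:
DB = (m1-m2)^2/(4*(s1^2+s2^2)) + (1/2)*ln((s1^2+s2^2)/(2*s1*s2)).
(m1-m2)^2 = (2)^2 = 4.
s1^2+s2^2 = 1 + 1 = 2.
term1 = 4/8 = 0.5.
term2 = 0.5*ln(2/2.0) = 0.0.
DB = 0.5 + 0.0 = 0.5000

0.5000


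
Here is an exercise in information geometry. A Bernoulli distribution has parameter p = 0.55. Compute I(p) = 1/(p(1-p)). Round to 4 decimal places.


For Bernoulli(p), Fisher information is I(p) = 1/(p*(1-p)).
p = 0.55, 1-p = 0.45.
p*(1-p) = 0.2475.
I(p) = 1/0.2475 = 4.0404

4.0404


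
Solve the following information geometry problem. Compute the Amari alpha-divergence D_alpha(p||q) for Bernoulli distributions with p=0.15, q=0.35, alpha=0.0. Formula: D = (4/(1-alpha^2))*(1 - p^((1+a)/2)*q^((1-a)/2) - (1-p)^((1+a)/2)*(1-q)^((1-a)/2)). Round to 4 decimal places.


Amari alpha-divergence:
D = (4/(1-alpha^2))*(1 - p^((1+a)/2)*q^((1-a)/2) - (1-p)^((1+a)/2)*(1-q)^((1-a)/2)).
alpha = 0.0, p = 0.15, q = 0.35.
e1 = (1+alpha)/2 = 0.5, e2 = (1-alpha)/2 = 0.5.
t1 = p^e1 * q^e2 = 0.15^0.5 * 0.35^0.5 = 0.229129.
t2 = (1-p)^e1 * (1-q)^e2 = 0.85^0.5 * 0.65^0.5 = 0.743303.
4/(1-alpha^2) = 4.0.
D = 4.0*(1 - 0.229129 - 0.743303) = 0.1103

0.1103


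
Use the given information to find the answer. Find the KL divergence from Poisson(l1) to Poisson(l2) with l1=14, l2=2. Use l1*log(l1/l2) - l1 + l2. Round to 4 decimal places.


KL divergence for Poisson:
KL = l1*log(l1/l2) - l1 + l2.
l1 = 14, l2 = 2.
log(14/2) = 1.94591.
l1*log(l1/l2) = 14 * 1.94591 = 27.242742.
KL = 27.242742 - 14 + 2 = 15.2427

15.2427


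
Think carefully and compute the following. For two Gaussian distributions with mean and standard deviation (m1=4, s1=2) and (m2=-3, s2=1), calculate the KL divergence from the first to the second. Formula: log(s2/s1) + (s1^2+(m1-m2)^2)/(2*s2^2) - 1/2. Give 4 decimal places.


KL divergence between normal distributions:
KL = log(s2/s1) + (s1^2 + (m1-m2)^2)/(2*s2^2) - 1/2.
log(1/2) = -0.693147.
(2^2 + (4--3)^2)/(2*1^2) = (4 + 49)/2 = 26.5.
KL = -0.693147 + 26.5 - 0.5 = 25.3069

25.3069


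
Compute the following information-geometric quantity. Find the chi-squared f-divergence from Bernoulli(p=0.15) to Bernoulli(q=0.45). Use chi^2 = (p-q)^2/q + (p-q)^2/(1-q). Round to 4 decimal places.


Chi-squared divergence between Bernoulli distributions:
chi^2 = (p-q)^2/q + (p-q)^2/(1-q).
p = 0.15, q = 0.45, p-q = -0.3.
(p-q)^2 = 0.09.
term1 = 0.09/0.45 = 0.2.
term2 = 0.09/0.55 = 0.163636.
chi^2 = 0.2 + 0.163636 = 0.3636

0.3636


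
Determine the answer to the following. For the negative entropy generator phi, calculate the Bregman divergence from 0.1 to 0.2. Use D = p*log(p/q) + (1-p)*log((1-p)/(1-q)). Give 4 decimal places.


Bregman divergence with negative entropy generator:
D = p*log(p/q) + (1-p)*log((1-p)/(1-q)).
p = 0.1, q = 0.2.
p*log(p/q) = 0.1*log(0.1/0.2) = -0.069315.
(1-p)*log((1-p)/(1-q)) = 0.9*log(0.9/0.8) = 0.106005.
D = -0.069315 + 0.106005 = 0.0367

0.0367


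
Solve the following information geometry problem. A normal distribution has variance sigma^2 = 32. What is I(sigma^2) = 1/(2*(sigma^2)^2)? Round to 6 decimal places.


Fisher information for variance: I(sigma^2) = 1/(2*sigma^4).
sigma^2 = 32, so sigma^4 = 1024.
I = 1/(2*1024) = 1/2048 = 0.000488

0.000488


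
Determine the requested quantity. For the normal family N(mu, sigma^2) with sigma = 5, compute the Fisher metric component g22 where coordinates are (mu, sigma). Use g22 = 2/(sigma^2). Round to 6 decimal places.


For the 2-parameter normal family, the Fisher metric has:
  g11 = 1/sigma^2, g22 = 2/sigma^2.
sigma = 5, sigma^2 = 25.
g22 = 0.080000

0.080000


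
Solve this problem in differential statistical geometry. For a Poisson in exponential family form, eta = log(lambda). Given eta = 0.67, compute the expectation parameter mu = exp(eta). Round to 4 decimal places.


Expectation parameter for Poisson exponential family:
mu = exp(eta).
eta = 0.67.
mu = exp(0.67) = 1.9542

1.9542


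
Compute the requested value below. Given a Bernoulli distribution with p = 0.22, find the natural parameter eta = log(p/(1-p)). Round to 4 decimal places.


Natural parameter for Bernoulli: eta = log(p/(1-p)).
p = 0.22, 1-p = 0.78.
p/(1-p) = 0.282051.
eta = log(0.282051) = -1.2657

-1.2657


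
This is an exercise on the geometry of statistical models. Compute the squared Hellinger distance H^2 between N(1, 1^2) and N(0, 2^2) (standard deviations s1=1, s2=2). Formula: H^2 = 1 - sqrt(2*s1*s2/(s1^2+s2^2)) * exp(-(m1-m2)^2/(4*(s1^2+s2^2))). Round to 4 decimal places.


Squared Hellinger distance for Gaussians:
H^2 = 1 - sqrt(2*s1*s2/(s1^2+s2^2)) * exp(-(m1-m2)^2/(4*(s1^2+s2^2))).
s1^2 = 1, s2^2 = 4, s1^2+s2^2 = 5.
sqrt(2*1*2/(5)) = 0.894427.
(m1-m2)^2 = (1)^2 = 1.
exp(-1/(4*5)) = exp(-0.05) = 0.951229.
H^2 = 1 - 0.894427*0.951229 = 0.1492

0.1492


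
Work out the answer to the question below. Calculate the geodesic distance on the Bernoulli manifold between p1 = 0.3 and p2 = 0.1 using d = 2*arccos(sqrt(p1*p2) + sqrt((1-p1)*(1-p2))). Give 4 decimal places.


Geodesic distance on Bernoulli manifold:
d(p1,p2) = 2*arccos(sqrt(p1*p2) + sqrt((1-p1)*(1-p2))).
sqrt(p1*p2) = sqrt(0.3*0.1) = 0.173205.
sqrt((1-p1)*(1-p2)) = sqrt(0.7*0.9) = 0.793725.
arg = 0.173205 + 0.793725 = 0.96693.
d = 2*arccos(0.96693) = 0.5158

0.5158


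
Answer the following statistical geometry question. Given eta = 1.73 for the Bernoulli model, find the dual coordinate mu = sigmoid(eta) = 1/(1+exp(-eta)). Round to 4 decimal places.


Dual coordinate (expectation parameter) for Bernoulli:
mu = 1/(1+exp(-eta)).
eta = 1.73.
exp(-eta) = exp(-1.73) = 0.177284.
mu = 1/(1+0.177284) = 0.8494

0.8494


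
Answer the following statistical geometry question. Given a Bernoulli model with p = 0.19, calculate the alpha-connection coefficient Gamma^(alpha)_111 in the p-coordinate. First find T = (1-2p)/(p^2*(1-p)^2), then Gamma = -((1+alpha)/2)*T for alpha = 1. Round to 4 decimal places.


Skewness (Amari-Chentsov) tensor: T = (1-2p)/(p^2*(1-p)^2).
p = 0.19, 1-2p = 0.62, p^2 = 0.0361, (1-p)^2 = 0.6561.
T = 0.62/(0.0361 * 0.6561) = 26.176673.
In the p-coordinate, Gamma^(alpha) = Gamma^(0) - (alpha/2)*T with Gamma^(0) = (1/2)*g'(p) = -T/2,
so Gamma^(alpha) = -((1+alpha)/2)*T.
alpha = 1, -(1+alpha)/2 = -1.0.
Gamma = -1.0 * 26.176673 = -26.1767

-26.1767


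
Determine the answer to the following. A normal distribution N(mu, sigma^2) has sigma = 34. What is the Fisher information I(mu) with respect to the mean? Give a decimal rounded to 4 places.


The Fisher information for the mean of a normal distribution is I(mu) = 1/sigma^2.
sigma = 34, so sigma^2 = 1156.
I(mu) = 1/1156 = 0.0009

0.0009


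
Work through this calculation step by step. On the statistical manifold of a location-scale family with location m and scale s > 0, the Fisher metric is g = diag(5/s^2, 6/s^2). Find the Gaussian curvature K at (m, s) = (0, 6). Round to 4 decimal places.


The metric has the form g = (A dm^2 + B ds^2)/s^2 with A = 5, B = 6.
Substitute u = sqrt(A/B)*m: g = B*(du^2 + ds^2)/s^2, i.e. B times the
Poincare upper half-plane metric, which has constant Gaussian curvature -1.
Scaling a 2D metric by a constant c divides the Gaussian curvature by c,
so K = -1/B = -1/(6) = -0.1667 everywhere (the point (m, s) = (0, 6) is irrelevant:
the curvature is constant).
The requested Gaussian curvature is K = -0.1667.

-0.1667


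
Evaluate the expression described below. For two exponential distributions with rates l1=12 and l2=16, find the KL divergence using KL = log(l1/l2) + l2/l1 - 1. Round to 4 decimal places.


KL divergence for exponential family:
KL = log(l1/l2) + l2/l1 - 1.
log(12/16) = -0.287682.
16/12 = 1.333333.
KL = -0.287682 + 1.333333 - 1 = 0.0457

0.0457


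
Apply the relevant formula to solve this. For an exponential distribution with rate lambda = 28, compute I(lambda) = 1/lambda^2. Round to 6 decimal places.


Fisher information for exponential: I(lambda) = 1/lambda^2.
lambda = 28, lambda^2 = 784.
I = 1/784 = 0.001276

0.001276


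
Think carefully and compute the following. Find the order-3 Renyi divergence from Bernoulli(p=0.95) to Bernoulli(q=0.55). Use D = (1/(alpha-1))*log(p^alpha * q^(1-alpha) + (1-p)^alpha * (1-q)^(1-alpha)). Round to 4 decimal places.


Renyi divergence of order alpha between Bernoulli distributions:
D = (1/(alpha-1))*log(p^alpha * q^(1-alpha) + (1-p)^alpha * (1-q)^(1-alpha)).
alpha = 3, p = 0.95, q = 0.55.
p^alpha * q^(1-alpha) = 0.95^3 * 0.55^-2 = 2.834298.
(1-p)^alpha * (1-q)^(1-alpha) = 0.05^3 * 0.45^-2 = 0.000617.
sum = 2.834298 + 0.000617 = 2.834915.
D = (1/2)*log(2.834915) = 0.5210

0.5210


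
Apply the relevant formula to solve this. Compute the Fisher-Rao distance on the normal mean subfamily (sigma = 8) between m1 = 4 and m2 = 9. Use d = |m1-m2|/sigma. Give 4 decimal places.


On the fixed-variance normal subfamily, geodesic distance = |m1-m2|/sigma.
|4 - 9| = 5.
sigma = 8.
d = 5/8 = 0.6250

0.6250


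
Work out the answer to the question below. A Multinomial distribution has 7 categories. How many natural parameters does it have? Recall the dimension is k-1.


Exponential family dimension calculation:
For Multinomial with k=7 categories, dim = k-1 = 6.

6


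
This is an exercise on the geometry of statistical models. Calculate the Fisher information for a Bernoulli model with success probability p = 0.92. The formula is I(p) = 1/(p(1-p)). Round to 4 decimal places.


For Bernoulli(p), Fisher information is I(p) = 1/(p*(1-p)).
p = 0.92, 1-p = 0.08.
p*(1-p) = 0.0736.
I(p) = 1/0.0736 = 13.5870

13.5870


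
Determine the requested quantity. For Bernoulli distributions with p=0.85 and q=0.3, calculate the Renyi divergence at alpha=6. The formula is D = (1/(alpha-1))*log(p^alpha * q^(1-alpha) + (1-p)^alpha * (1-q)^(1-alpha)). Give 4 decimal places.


Renyi divergence of order alpha between Bernoulli distributions:
D = (1/(alpha-1))*log(p^alpha * q^(1-alpha) + (1-p)^alpha * (1-q)^(1-alpha)).
alpha = 6, p = 0.85, q = 0.3.
p^alpha * q^(1-alpha) = 0.85^6 * 0.3^-5 = 155.205562.
(1-p)^alpha * (1-q)^(1-alpha) = 0.15^6 * 0.7^-5 = 6.8e-05.
sum = 155.205562 + 6.8e-05 = 155.20563.
D = (1/5)*log(155.20563) = 1.0090

1.0090


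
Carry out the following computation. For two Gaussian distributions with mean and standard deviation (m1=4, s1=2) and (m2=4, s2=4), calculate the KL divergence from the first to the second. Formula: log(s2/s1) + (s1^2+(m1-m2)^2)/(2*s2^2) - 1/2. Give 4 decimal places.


KL divergence between normal distributions:
KL = log(s2/s1) + (s1^2 + (m1-m2)^2)/(2*s2^2) - 1/2.
log(4/2) = 0.693147.
(2^2 + (4-4)^2)/(2*4^2) = (4 + 0)/32 = 0.125.
KL = 0.693147 + 0.125 - 0.5 = 0.3181

0.3181


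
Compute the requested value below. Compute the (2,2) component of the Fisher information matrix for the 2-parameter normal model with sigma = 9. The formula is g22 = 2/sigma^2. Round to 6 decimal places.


For the 2-parameter normal family, the Fisher metric has:
  g11 = 1/sigma^2, g22 = 2/sigma^2.
sigma = 9, sigma^2 = 81.
g22 = 0.024691

0.024691


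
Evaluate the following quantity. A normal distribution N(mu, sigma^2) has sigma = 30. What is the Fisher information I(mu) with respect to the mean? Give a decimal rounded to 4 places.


The Fisher information for the mean of a normal distribution is I(mu) = 1/sigma^2.
sigma = 30, so sigma^2 = 900.
I(mu) = 1/900 = 0.0011

0.0011


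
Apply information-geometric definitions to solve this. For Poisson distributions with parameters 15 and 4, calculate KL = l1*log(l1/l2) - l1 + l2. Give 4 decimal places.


KL divergence for Poisson:
KL = l1*log(l1/l2) - l1 + l2.
l1 = 15, l2 = 4.
log(15/4) = 1.321756.
l1*log(l1/l2) = 15 * 1.321756 = 19.826338.
KL = 19.826338 - 15 + 4 = 8.8263

8.8263


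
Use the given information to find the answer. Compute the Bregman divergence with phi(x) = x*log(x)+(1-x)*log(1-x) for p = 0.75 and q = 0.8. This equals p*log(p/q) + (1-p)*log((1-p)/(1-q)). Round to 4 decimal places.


Bregman divergence with negative entropy generator:
D = p*log(p/q) + (1-p)*log((1-p)/(1-q)).
p = 0.75, q = 0.8.
p*log(p/q) = 0.75*log(0.75/0.8) = -0.048404.
(1-p)*log((1-p)/(1-q)) = 0.25*log(0.25/0.2) = 0.055786.
D = -0.048404 + 0.055786 = 0.0074

0.0074


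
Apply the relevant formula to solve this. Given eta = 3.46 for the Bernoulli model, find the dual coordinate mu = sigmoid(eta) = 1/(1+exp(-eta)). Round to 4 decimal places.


Dual coordinate (expectation parameter) for Bernoulli:
mu = 1/(1+exp(-eta)).
eta = 3.46.
exp(-eta) = exp(-3.46) = 0.03143.
mu = 1/(1+0.03143) = 0.9695

0.9695


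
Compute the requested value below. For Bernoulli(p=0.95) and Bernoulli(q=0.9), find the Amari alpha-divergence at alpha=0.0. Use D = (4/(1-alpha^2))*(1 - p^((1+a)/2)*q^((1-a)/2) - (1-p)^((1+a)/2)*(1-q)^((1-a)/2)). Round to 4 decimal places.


Amari alpha-divergence:
D = (4/(1-alpha^2))*(1 - p^((1+a)/2)*q^((1-a)/2) - (1-p)^((1+a)/2)*(1-q)^((1-a)/2)).
alpha = 0.0, p = 0.95, q = 0.9.
e1 = (1+alpha)/2 = 0.5, e2 = (1-alpha)/2 = 0.5.
t1 = p^e1 * q^e2 = 0.95^0.5 * 0.9^0.5 = 0.924662.
t2 = (1-p)^e1 * (1-q)^e2 = 0.05^0.5 * 0.1^0.5 = 0.070711.
4/(1-alpha^2) = 4.0.
D = 4.0*(1 - 0.924662 - 0.070711) = 0.0185

0.0185


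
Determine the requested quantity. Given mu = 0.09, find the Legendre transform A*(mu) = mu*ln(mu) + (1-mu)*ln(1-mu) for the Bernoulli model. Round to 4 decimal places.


Legendre transform for Bernoulli:
A*(mu) = mu*log(mu) + (1-mu)*log(1-mu).
mu = 0.09, 1-mu = 0.91.
mu*log(mu) = 0.09*log(0.09) = -0.216715.
(1-mu)*log(1-mu) = 0.91*log(0.91) = -0.085823.
A* = -0.216715 + -0.085823 = -0.3025

-0.3025


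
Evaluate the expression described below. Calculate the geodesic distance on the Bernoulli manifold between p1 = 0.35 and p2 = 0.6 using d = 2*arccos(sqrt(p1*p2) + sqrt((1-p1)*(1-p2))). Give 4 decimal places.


Geodesic distance on Bernoulli manifold:
d(p1,p2) = 2*arccos(sqrt(p1*p2) + sqrt((1-p1)*(1-p2))).
sqrt(p1*p2) = sqrt(0.35*0.6) = 0.458258.
sqrt((1-p1)*(1-p2)) = sqrt(0.65*0.4) = 0.509902.
arg = 0.458258 + 0.509902 = 0.96816.
d = 2*arccos(0.96816) = 0.5061

0.5061


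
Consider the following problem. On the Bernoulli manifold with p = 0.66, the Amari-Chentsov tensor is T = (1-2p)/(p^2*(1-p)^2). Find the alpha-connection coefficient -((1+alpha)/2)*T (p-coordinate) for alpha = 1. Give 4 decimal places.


Skewness (Amari-Chentsov) tensor: T = (1-2p)/(p^2*(1-p)^2).
p = 0.66, 1-2p = -0.32, p^2 = 0.4356, (1-p)^2 = 0.1156.
T = -0.32/(0.4356 * 0.1156) = -6.354835.
In the p-coordinate, Gamma^(alpha) = Gamma^(0) - (alpha/2)*T with Gamma^(0) = (1/2)*g'(p) = -T/2,
so Gamma^(alpha) = -((1+alpha)/2)*T.
alpha = 1, -(1+alpha)/2 = -1.0.
Gamma = -1.0 * -6.354835 = 6.3548

6.3548


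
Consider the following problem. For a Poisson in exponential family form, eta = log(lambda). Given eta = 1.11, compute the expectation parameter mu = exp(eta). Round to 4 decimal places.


Expectation parameter for Poisson exponential family:
mu = exp(eta).
eta = 1.11.
mu = exp(1.11) = 3.0344

3.0344


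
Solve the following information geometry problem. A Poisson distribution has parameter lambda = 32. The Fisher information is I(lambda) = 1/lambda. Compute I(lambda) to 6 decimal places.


Fisher information for Poisson: I(lambda) = 1/lambda.
lambda = 32.
I(lambda) = 1/32 = 0.031250

0.031250


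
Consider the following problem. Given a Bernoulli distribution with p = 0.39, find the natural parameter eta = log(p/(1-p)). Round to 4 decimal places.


Natural parameter for Bernoulli: eta = log(p/(1-p)).
p = 0.39, 1-p = 0.61.
p/(1-p) = 0.639344.
eta = log(0.639344) = -0.4473

-0.4473


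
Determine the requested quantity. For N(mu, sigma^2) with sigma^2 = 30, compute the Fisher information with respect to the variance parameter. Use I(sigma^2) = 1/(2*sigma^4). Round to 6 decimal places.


Fisher information for variance: I(sigma^2) = 1/(2*sigma^4).
sigma^2 = 30, so sigma^4 = 900.
I = 1/(2*900) = 1/1800 = 0.000556

0.000556


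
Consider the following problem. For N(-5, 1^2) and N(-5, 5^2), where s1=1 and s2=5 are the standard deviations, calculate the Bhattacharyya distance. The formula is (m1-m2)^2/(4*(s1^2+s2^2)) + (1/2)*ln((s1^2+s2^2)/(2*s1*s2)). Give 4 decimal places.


Bhattacharyya distance between two Gaussians:
DB = (m1-m2)^2/(4*(s1^2+s2^2)) + (1/2)*ln((s1^2+s2^2)/(2*s1*s2)).
(m1-m2)^2 = (0)^2 = 0.
s1^2+s2^2 = 1 + 25 = 26.
term1 = 0/104 = 0.0.
term2 = 0.5*ln(26/10.0) = 0.477756.
DB = 0.0 + 0.477756 = 0.4778

0.4778


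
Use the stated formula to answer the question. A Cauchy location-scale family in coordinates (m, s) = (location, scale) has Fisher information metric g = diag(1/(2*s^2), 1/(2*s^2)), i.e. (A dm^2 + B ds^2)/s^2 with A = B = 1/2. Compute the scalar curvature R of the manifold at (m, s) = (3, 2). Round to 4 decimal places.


The metric has the form g = (A dm^2 + B ds^2)/s^2 with A = 1/2, B = 1/2.
Substitute u = sqrt(A/B)*m: g = B*(du^2 + ds^2)/s^2, i.e. B times the
Poincare upper half-plane metric, which has constant Gaussian curvature -1.
Scaling a 2D metric by a constant c divides the Gaussian curvature by c,
so K = -1/B = -1/(1/2) = -2.0000 everywhere (the point (m, s) = (3, 2) is irrelevant:
the curvature is constant).
Scalar curvature in dimension 2: R = 2K = -2/(1/2) = -4.0000.

-4.0000


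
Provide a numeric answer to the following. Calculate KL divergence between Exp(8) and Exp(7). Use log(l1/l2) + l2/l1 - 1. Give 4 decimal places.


KL divergence for exponential family:
KL = log(l1/l2) + l2/l1 - 1.
log(8/7) = 0.133531.
7/8 = 0.875.
KL = 0.133531 + 0.875 - 1 = 0.0085

0.0085


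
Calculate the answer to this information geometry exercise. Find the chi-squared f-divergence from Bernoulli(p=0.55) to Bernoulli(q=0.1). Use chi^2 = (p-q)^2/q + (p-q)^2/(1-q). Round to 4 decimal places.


Chi-squared divergence between Bernoulli distributions:
chi^2 = (p-q)^2/q + (p-q)^2/(1-q).
p = 0.55, q = 0.1, p-q = 0.45.
(p-q)^2 = 0.2025.
term1 = 0.2025/0.1 = 2.025.
term2 = 0.2025/0.9 = 0.225.
chi^2 = 2.025 + 0.225 = 2.2500

2.2500


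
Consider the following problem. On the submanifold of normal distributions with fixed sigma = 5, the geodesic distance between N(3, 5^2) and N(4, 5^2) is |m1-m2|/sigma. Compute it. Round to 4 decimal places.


On the fixed-variance normal subfamily, geodesic distance = |m1-m2|/sigma.
|3 - 4| = 1.
sigma = 5.
d = 1/5 = 0.2000

0.2000


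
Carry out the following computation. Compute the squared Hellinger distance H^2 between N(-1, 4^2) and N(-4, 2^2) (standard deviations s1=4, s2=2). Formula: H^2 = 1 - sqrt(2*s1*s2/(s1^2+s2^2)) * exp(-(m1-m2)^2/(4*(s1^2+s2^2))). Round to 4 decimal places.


Squared Hellinger distance for Gaussians:
H^2 = 1 - sqrt(2*s1*s2/(s1^2+s2^2)) * exp(-(m1-m2)^2/(4*(s1^2+s2^2))).
s1^2 = 16, s2^2 = 4, s1^2+s2^2 = 20.
sqrt(2*4*2/(20)) = 0.894427.
(m1-m2)^2 = (3)^2 = 9.
exp(-9/(4*20)) = exp(-0.1125) = 0.893597.
H^2 = 1 - 0.894427*0.893597 = 0.2007

0.2007


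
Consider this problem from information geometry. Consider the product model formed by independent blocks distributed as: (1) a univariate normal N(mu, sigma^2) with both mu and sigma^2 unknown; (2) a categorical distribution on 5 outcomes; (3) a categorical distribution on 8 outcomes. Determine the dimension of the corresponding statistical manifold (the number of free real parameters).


The dimension of a statistical manifold equals the number of free
(independent) real parameters of the model. For a product of independent
blocks the parameter counts add.
- normal (mu, sigma^2): 2.
- categorical on 5 outcomes (probabilities sum to 1): 5-1 = 4.
- categorical on 8 outcomes (probabilities sum to 1): 8-1 = 7.
Total = 2 + 4 + 7 = 13.
Dimension = 13

13


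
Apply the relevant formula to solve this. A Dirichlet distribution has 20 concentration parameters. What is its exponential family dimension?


Exponential family dimension calculation:
Dirichlet with 20 components has 20 natural parameters.

20


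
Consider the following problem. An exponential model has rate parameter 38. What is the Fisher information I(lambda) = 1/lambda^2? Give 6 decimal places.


Fisher information for exponential: I(lambda) = 1/lambda^2.
lambda = 38, lambda^2 = 1444.
I = 1/1444 = 0.000693

0.000693


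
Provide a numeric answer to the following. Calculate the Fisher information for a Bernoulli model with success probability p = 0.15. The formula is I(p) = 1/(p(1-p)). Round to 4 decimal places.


For Bernoulli(p), Fisher information is I(p) = 1/(p*(1-p)).
p = 0.15, 1-p = 0.85.
p*(1-p) = 0.1275.
I(p) = 1/0.1275 = 7.8431

7.8431


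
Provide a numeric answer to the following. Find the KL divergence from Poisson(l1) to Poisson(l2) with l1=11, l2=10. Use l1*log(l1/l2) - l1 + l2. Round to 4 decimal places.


KL divergence for Poisson:
KL = l1*log(l1/l2) - l1 + l2.
l1 = 11, l2 = 10.
log(11/10) = 0.09531.
l1*log(l1/l2) = 11 * 0.09531 = 1.048412.
KL = 1.048412 - 11 + 10 = 0.0484

0.0484


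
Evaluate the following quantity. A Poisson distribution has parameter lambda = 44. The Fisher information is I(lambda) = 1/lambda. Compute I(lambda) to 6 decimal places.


Fisher information for Poisson: I(lambda) = 1/lambda.
lambda = 44.
I(lambda) = 1/44 = 0.022727

0.022727


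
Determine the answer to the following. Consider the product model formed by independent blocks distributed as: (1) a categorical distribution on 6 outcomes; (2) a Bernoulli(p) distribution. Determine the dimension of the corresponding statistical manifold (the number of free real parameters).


The dimension of a statistical manifold equals the number of free
(independent) real parameters of the model. For a product of independent
blocks the parameter counts add.
- categorical on 6 outcomes (probabilities sum to 1): 6-1 = 5.
- Bernoulli (p): 1.
Total = 5 + 1 = 6.
Dimension = 6

6


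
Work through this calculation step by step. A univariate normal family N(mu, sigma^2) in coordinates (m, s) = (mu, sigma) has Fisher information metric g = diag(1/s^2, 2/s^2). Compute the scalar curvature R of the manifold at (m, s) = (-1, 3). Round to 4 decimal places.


The metric has the form g = (A dm^2 + B ds^2)/s^2 with A = 1, B = 2.
Substitute u = sqrt(A/B)*m: g = B*(du^2 + ds^2)/s^2, i.e. B times the
Poincare upper half-plane metric, which has constant Gaussian curvature -1.
Scaling a 2D metric by a constant c divides the Gaussian curvature by c,
so K = -1/B = -1/(2) = -0.5000 everywhere (the point (m, s) = (-1, 3) is irrelevant:
the curvature is constant).
Scalar curvature in dimension 2: R = 2K = -2/(2) = -1.0000.

-1.0000


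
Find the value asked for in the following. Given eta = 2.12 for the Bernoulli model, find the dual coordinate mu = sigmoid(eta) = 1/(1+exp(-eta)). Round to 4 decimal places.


Dual coordinate (expectation parameter) for Bernoulli:
mu = 1/(1+exp(-eta)).
eta = 2.12.
exp(-eta) = exp(-2.12) = 0.120032.
mu = 1/(1+0.120032) = 0.8928

0.8928


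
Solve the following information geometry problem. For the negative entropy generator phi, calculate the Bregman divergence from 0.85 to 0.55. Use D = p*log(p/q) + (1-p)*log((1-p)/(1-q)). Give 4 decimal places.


Bregman divergence with negative entropy generator:
D = p*log(p/q) + (1-p)*log((1-p)/(1-q)).
p = 0.85, q = 0.55.
p*log(p/q) = 0.85*log(0.85/0.55) = 0.37002.
(1-p)*log((1-p)/(1-q)) = 0.15*log(0.15/0.45) = -0.164792.
D = 0.37002 + -0.164792 = 0.2052

0.2052


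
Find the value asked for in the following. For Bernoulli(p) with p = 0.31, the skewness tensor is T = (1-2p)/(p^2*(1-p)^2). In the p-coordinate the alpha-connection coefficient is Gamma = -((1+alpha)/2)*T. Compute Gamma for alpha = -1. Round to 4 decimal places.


Skewness (Amari-Chentsov) tensor: T = (1-2p)/(p^2*(1-p)^2).
p = 0.31, 1-2p = 0.38, p^2 = 0.0961, (1-p)^2 = 0.4761.
T = 0.38/(0.0961 * 0.4761) = 8.305428.
In the p-coordinate, Gamma^(alpha) = Gamma^(0) - (alpha/2)*T with Gamma^(0) = (1/2)*g'(p) = -T/2,
so Gamma^(alpha) = -((1+alpha)/2)*T.
alpha = -1, -(1+alpha)/2 = 0.0.
Gamma = 0.0 * 8.305428 = 0.0000

0.0000


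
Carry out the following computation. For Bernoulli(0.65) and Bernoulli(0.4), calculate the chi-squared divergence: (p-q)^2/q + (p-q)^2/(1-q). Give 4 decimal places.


Chi-squared divergence between Bernoulli distributions:
chi^2 = (p-q)^2/q + (p-q)^2/(1-q).
p = 0.65, q = 0.4, p-q = 0.25.
(p-q)^2 = 0.0625.
term1 = 0.0625/0.4 = 0.15625.
term2 = 0.0625/0.6 = 0.104167.
chi^2 = 0.15625 + 0.104167 = 0.2604

0.2604


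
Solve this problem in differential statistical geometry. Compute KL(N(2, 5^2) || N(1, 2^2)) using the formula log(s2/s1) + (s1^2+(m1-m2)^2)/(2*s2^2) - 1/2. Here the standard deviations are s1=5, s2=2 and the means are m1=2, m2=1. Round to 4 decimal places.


KL divergence between normal distributions:
KL = log(s2/s1) + (s1^2 + (m1-m2)^2)/(2*s2^2) - 1/2.
log(2/5) = -0.916291.
(5^2 + (2-1)^2)/(2*2^2) = (25 + 1)/8 = 3.25.
KL = -0.916291 + 3.25 - 0.5 = 1.8337

1.8337


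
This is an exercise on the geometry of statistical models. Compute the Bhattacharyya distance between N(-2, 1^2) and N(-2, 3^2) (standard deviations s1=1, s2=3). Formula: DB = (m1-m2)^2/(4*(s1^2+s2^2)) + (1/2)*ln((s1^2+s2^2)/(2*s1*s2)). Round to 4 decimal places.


Bhattacharyya distance between two Gaussians:
DB = (m1-m2)^2/(4*(s1^2+s2^2)) + (1/2)*ln((s1^2+s2^2)/(2*s1*s2)).
(m1-m2)^2 = (0)^2 = 0.
s1^2+s2^2 = 1 + 9 = 10.
term1 = 0/40 = 0.0.
term2 = 0.5*ln(10/6.0) = 0.255413.
DB = 0.0 + 0.255413 = 0.2554

0.2554


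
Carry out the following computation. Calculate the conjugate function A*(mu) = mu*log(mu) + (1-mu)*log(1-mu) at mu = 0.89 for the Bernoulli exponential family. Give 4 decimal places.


Legendre transform for Bernoulli:
A*(mu) = mu*log(mu) + (1-mu)*log(1-mu).
mu = 0.89, 1-mu = 0.11.
mu*log(mu) = 0.89*log(0.89) = -0.103715.
(1-mu)*log(1-mu) = 0.11*log(0.11) = -0.2428.
A* = -0.103715 + -0.2428 = -0.3465

-0.3465


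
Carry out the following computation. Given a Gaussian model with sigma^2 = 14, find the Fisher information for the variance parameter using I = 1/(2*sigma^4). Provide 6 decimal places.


Fisher information for variance: I(sigma^2) = 1/(2*sigma^4).
sigma^2 = 14, so sigma^4 = 196.
I = 1/(2*196) = 1/392 = 0.002551

0.002551


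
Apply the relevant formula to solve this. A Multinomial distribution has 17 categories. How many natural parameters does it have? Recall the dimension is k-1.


Exponential family dimension calculation:
For Multinomial with k=17 categories, dim = k-1 = 16.

16


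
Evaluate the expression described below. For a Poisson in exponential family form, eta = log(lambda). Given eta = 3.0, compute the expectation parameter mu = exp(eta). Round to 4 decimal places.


Expectation parameter for Poisson exponential family:
mu = exp(eta).
eta = 3.0.
mu = exp(3.0) = 20.0855

20.0855


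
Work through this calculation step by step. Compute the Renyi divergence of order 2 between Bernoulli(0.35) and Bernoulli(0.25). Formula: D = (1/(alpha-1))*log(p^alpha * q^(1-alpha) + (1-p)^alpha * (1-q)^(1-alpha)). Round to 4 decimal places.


Renyi divergence of order alpha between Bernoulli distributions:
D = (1/(alpha-1))*log(p^alpha * q^(1-alpha) + (1-p)^alpha * (1-q)^(1-alpha)).
alpha = 2, p = 0.35, q = 0.25.
p^alpha * q^(1-alpha) = 0.35^2 * 0.25^-1 = 0.49.
(1-p)^alpha * (1-q)^(1-alpha) = 0.65^2 * 0.75^-1 = 0.563333.
sum = 0.49 + 0.563333 = 1.053333.
D = (1/1)*log(1.053333) = 0.0520

0.0520
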